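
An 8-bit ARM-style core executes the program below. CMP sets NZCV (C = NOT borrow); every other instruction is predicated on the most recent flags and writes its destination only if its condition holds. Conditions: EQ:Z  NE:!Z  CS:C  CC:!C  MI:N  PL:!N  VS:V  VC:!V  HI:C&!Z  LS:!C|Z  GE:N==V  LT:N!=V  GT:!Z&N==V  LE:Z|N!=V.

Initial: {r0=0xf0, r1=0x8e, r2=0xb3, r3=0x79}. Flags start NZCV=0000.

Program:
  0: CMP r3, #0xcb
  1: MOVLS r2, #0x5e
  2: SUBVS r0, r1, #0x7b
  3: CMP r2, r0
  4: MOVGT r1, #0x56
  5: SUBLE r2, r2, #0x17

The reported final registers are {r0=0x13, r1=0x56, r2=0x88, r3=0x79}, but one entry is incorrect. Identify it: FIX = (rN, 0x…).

0: ✓ CMP  NZCV=1001
1: ✓ MOVLS  r2←0x5e
2: ✓ SUBVS  r0←0x13
3: ✓ CMP  NZCV=0010
4: ✓ MOVGT  r1←0x56
5: · SUBLE

FIX = (r2, 0x5e)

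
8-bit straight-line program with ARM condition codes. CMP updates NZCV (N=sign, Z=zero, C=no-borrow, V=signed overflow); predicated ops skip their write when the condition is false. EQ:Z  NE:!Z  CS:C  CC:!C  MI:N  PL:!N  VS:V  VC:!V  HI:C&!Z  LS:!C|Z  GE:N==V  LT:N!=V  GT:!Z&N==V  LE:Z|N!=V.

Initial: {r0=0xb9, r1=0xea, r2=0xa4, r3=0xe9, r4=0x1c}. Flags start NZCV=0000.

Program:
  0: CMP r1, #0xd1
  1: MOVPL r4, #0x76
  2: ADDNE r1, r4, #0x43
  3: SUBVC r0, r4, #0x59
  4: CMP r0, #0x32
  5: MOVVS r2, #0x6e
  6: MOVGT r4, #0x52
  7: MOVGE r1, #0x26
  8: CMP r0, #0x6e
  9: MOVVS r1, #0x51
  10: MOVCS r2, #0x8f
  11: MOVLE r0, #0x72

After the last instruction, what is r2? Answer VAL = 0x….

0: ✓ CMP  NZCV=0010
1: ✓ MOVPL  r4←0x76
2: ✓ ADDNE  r1←0xb9
3: ✓ SUBVC  r0←0x1d
4: ✓ CMP  NZCV=1000
5: · MOVVS
6: · MOVGT
7: · MOVGE
8: ✓ CMP  NZCV=1000
9: · MOVVS
10: · MOVCS
11: ✓ MOVLE  r0←0x72

VAL = 0xa4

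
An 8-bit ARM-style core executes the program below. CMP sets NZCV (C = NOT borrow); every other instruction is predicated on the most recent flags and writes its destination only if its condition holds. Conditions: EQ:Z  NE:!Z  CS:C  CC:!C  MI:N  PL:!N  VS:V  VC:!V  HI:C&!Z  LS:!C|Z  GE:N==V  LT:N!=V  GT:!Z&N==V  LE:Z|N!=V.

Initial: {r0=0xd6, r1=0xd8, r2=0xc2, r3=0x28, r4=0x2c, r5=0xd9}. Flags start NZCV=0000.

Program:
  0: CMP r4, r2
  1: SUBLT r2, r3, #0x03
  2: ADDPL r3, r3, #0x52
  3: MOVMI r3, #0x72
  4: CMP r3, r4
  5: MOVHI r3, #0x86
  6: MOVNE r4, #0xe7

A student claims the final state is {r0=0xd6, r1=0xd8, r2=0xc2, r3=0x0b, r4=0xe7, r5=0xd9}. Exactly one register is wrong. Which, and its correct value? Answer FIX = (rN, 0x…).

FIX = (r3, 0x86)

[0] flags=0000 → (cmp)
[1] flags=0000 LT?F → skip
[2] flags=0000 PL?T → r3=0x7a
[3] flags=0000 MI?F → skip
[4] flags=0010 → (cmp)
[5] flags=0010 HI?T → r3=0x86
[6] flags=0010 NE?T → r4=0xe7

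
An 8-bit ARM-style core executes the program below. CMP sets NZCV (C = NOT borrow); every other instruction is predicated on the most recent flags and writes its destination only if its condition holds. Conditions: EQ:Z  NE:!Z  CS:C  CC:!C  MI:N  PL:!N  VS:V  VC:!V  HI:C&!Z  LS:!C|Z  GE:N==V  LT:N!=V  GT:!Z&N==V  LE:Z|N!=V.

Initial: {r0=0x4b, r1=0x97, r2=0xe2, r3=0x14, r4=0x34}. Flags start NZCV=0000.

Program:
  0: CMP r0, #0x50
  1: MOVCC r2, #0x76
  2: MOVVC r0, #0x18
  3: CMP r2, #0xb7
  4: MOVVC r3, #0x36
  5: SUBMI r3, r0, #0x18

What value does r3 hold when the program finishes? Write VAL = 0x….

VAL = 0x00

0: ✓ CMP  NZCV=1000
1: ✓ MOVCC  r2←0x76
2: ✓ MOVVC  r0←0x18
3: ✓ CMP  NZCV=1001
4: · MOVVC
5: ✓ SUBMI  r3←0x00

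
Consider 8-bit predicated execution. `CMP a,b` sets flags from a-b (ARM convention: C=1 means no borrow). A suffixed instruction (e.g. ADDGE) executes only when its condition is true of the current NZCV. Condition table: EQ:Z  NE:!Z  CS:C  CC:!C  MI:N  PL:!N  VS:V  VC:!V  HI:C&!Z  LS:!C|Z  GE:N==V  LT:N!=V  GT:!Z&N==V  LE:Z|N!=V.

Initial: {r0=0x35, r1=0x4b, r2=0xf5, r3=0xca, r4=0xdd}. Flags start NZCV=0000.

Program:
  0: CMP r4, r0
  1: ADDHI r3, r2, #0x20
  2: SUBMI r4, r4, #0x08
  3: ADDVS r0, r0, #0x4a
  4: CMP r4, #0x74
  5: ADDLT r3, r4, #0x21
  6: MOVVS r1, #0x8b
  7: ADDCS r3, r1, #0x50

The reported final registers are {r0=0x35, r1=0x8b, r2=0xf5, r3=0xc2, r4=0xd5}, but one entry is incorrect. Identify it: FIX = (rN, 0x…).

[0] flags=1010 → (cmp)
[1] flags=1010 HI?T → r3=0x15
[2] flags=1010 MI?T → r4=0xd5
[3] flags=1010 VS?F → skip
[4] flags=0011 → (cmp)
[5] flags=0011 LT?T → r3=0xf6
[6] flags=0011 VS?T → r1=0x8b
[7] flags=0011 CS?T → r3=0xdb

FIX = (r3, 0xdb)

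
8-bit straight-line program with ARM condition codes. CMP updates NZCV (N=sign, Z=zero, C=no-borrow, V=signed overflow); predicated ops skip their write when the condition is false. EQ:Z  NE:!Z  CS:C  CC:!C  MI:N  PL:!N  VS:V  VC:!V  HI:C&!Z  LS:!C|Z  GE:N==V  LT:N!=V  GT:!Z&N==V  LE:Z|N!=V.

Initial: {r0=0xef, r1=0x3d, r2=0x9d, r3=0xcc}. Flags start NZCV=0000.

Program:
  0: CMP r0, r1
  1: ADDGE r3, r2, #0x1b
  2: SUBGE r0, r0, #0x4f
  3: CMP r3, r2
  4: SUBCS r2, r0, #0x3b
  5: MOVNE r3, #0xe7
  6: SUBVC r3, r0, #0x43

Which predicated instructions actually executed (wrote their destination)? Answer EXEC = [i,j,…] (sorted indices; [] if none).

0: ✓ CMP  NZCV=1010
1: · ADDGE
2: · SUBGE
3: ✓ CMP  NZCV=0010
4: ✓ SUBCS  r2←0xb4
5: ✓ MOVNE  r3←0xe7
6: ✓ SUBVC  r3←0xac

EXEC = [4,5,6]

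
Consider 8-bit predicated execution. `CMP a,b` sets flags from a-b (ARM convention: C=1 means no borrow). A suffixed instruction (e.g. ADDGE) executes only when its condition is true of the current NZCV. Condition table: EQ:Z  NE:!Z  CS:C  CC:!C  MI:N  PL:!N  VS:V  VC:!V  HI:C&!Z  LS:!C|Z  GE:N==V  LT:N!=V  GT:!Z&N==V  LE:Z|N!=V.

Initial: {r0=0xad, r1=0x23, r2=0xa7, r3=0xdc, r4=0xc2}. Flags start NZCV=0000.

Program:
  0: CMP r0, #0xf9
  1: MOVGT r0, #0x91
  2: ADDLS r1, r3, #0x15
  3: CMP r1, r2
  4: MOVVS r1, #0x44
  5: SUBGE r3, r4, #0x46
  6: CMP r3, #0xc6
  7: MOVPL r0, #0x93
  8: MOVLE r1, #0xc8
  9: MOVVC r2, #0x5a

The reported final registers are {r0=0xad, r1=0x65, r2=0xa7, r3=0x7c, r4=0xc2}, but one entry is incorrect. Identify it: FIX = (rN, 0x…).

[0] flags=1000 → (cmp)
[1] flags=1000 GT?F → skip
[2] flags=1000 LS?T → r1=0xf1
[3] flags=0010 → (cmp)
[4] flags=0010 VS?F → skip
[5] flags=0010 GE?T → r3=0x7c
[6] flags=1001 → (cmp)
[7] flags=1001 PL?F → skip
[8] flags=1001 LE?F → skip
[9] flags=1001 VC?F → skip

FIX = (r1, 0xf1)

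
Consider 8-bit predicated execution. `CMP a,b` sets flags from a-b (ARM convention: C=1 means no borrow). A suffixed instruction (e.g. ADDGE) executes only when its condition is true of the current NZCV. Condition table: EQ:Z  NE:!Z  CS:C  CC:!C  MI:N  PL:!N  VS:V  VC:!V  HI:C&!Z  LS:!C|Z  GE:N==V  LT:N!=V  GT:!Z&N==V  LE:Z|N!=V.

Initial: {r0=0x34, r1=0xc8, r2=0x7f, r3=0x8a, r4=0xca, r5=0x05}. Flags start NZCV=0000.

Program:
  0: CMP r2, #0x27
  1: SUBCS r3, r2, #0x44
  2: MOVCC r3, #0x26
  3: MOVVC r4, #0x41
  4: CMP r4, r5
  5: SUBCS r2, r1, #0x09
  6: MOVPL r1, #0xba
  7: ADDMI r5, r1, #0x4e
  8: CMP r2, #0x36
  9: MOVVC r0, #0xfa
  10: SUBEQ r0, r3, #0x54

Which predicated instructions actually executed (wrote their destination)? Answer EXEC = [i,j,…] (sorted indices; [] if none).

0: ✓ CMP  NZCV=0010
1: ✓ SUBCS  r3←0x3b
2: · MOVCC
3: ✓ MOVVC  r4←0x41
4: ✓ CMP  NZCV=0010
5: ✓ SUBCS  r2←0xbf
6: ✓ MOVPL  r1←0xba
7: · ADDMI
8: ✓ CMP  NZCV=1010
9: ✓ MOVVC  r0←0xfa
10: · SUBEQ

EXEC = [1,3,5,6,9]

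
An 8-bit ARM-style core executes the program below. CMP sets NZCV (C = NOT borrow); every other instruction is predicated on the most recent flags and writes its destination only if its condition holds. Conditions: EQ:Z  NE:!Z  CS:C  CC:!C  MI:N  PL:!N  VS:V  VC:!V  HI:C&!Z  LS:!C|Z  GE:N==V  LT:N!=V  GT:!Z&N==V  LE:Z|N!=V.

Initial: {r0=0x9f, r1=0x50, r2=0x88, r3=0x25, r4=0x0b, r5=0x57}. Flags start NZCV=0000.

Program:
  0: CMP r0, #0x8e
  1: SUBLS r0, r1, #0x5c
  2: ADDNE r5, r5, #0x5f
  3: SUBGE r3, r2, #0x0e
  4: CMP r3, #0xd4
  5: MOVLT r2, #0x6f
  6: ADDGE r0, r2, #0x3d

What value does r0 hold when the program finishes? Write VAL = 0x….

VAL = 0xc5

[0] flags=0010 → (cmp)
[1] flags=0010 LS?F → skip
[2] flags=0010 NE?T → r5=0xb6
[3] flags=0010 GE?T → r3=0x7a
[4] flags=1001 → (cmp)
[5] flags=1001 LT?F → skip
[6] flags=1001 GE?T → r0=0xc5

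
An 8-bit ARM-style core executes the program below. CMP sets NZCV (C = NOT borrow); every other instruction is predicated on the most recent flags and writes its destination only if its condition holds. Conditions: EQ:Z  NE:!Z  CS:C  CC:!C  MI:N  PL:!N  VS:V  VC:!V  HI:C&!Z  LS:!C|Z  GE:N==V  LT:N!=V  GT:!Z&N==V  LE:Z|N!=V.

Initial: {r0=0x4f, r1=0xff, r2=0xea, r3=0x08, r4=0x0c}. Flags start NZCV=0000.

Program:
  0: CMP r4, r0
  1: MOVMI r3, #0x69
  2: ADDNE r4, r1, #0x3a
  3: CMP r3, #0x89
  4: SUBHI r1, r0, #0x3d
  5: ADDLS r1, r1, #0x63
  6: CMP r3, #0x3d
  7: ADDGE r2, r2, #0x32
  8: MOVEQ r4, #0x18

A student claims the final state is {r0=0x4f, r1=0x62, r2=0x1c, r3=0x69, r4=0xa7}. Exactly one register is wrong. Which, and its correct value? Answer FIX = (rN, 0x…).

0: ✓ CMP  NZCV=1000
1: ✓ MOVMI  r3←0x69
2: ✓ ADDNE  r4←0x39
3: ✓ CMP  NZCV=1001
4: · SUBHI
5: ✓ ADDLS  r1←0x62
6: ✓ CMP  NZCV=0010
7: ✓ ADDGE  r2←0x1c
8: · MOVEQ

FIX = (r4, 0x39)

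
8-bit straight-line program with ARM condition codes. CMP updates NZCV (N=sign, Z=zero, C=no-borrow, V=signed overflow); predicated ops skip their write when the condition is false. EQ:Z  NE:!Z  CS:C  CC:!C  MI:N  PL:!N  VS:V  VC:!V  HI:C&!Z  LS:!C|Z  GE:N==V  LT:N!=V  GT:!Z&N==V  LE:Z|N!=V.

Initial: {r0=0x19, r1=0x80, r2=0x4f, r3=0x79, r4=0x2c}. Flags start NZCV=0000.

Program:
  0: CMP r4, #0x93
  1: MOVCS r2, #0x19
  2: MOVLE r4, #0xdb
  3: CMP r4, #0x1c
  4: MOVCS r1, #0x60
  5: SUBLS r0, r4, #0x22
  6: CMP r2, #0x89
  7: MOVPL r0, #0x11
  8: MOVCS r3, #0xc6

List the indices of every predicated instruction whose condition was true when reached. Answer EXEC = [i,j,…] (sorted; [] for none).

[0] flags=1001 → (cmp)
[1] flags=1001 CS?F → skip
[2] flags=1001 LE?F → skip
[3] flags=0010 → (cmp)
[4] flags=0010 CS?T → r1=0x60
[5] flags=0010 LS?F → skip
[6] flags=1001 → (cmp)
[7] flags=1001 PL?F → skip
[8] flags=1001 CS?F → skip

EXEC = [4]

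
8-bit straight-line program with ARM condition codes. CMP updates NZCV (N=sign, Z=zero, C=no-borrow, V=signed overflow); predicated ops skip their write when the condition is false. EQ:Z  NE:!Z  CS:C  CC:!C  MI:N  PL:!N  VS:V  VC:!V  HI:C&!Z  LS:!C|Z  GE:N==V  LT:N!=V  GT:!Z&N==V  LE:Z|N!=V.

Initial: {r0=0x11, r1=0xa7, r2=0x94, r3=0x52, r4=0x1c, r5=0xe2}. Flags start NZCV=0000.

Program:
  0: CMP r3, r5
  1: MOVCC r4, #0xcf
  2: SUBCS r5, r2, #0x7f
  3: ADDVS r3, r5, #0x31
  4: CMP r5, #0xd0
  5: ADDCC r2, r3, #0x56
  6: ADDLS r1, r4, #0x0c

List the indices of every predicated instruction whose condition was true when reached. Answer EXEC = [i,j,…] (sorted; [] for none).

EXEC = [1]

[0] flags=0000 → (cmp)
[1] flags=0000 CC?T → r4=0xcf
[2] flags=0000 CS?F → skip
[3] flags=0000 VS?F → skip
[4] flags=0010 → (cmp)
[5] flags=0010 CC?F → skip
[6] flags=0010 LS?F → skip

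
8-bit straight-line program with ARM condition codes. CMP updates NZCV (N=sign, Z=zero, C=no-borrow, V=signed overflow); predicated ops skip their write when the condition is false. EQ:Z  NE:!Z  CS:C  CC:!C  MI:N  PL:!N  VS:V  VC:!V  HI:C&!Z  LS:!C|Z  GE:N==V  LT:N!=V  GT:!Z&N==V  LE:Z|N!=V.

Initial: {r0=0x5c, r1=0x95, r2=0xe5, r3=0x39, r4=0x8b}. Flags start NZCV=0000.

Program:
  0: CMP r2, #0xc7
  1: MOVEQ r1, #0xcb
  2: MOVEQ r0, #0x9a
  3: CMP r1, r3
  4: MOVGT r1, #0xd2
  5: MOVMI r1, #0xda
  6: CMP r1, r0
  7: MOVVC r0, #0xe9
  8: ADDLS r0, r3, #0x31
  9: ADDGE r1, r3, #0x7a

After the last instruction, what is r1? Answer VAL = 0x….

[0] flags=0010 → (cmp)
[1] flags=0010 EQ?F → skip
[2] flags=0010 EQ?F → skip
[3] flags=0011 → (cmp)
[4] flags=0011 GT?F → skip
[5] flags=0011 MI?F → skip
[6] flags=0011 → (cmp)
[7] flags=0011 VC?F → skip
[8] flags=0011 LS?F → skip
[9] flags=0011 GE?F → skip

VAL = 0x95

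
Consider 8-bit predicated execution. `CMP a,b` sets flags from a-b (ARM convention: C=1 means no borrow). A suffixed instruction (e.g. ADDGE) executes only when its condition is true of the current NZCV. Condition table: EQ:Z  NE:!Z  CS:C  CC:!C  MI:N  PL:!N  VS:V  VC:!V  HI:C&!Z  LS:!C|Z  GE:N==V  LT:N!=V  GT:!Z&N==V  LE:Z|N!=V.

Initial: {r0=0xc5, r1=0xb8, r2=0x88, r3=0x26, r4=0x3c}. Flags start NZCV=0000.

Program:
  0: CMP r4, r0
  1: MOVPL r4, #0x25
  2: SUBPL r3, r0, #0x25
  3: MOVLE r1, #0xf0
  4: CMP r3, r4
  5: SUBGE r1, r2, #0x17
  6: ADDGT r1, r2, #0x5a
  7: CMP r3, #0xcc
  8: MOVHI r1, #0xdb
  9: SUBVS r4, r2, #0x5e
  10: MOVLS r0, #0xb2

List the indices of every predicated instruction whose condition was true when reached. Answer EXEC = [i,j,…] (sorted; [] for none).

0: ✓ CMP  NZCV=0000
1: ✓ MOVPL  r4←0x25
2: ✓ SUBPL  r3←0xa0
3: · MOVLE
4: ✓ CMP  NZCV=0011
5: · SUBGE
6: · ADDGT
7: ✓ CMP  NZCV=1000
8: · MOVHI
9: · SUBVS
10: ✓ MOVLS  r0←0xb2

EXEC = [1,2,10]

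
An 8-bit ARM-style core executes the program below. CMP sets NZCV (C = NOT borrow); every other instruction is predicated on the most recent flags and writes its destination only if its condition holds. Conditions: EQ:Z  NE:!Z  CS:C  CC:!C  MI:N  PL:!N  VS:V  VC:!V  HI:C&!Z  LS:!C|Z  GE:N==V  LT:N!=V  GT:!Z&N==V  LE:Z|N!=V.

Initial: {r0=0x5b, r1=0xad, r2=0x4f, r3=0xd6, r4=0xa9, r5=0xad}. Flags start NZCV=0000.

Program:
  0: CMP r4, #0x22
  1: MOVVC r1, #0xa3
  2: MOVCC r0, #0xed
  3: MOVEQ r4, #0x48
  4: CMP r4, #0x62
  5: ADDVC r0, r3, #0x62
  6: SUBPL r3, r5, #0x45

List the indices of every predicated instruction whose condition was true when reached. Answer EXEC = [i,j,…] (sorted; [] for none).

[0] flags=1010 → (cmp)
[1] flags=1010 VC?T → r1=0xa3
[2] flags=1010 CC?F → skip
[3] flags=1010 EQ?F → skip
[4] flags=0011 → (cmp)
[5] flags=0011 VC?F → skip
[6] flags=0011 PL?T → r3=0x68

EXEC = [1,6]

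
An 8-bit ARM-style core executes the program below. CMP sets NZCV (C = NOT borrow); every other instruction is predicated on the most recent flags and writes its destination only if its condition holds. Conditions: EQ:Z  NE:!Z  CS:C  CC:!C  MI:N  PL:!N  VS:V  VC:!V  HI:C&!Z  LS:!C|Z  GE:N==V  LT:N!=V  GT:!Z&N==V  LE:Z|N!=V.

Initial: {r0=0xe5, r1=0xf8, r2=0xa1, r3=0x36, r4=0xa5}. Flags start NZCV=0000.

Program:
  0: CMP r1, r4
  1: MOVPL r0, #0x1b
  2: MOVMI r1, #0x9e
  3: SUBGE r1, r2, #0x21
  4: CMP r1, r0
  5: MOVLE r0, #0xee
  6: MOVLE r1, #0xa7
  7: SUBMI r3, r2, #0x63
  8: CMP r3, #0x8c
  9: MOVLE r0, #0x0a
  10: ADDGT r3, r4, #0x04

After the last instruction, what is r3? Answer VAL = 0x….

0: ✓ CMP  NZCV=0010
1: ✓ MOVPL  r0←0x1b
2: · MOVMI
3: ✓ SUBGE  r1←0x80
4: ✓ CMP  NZCV=0011
5: ✓ MOVLE  r0←0xee
6: ✓ MOVLE  r1←0xa7
7: · SUBMI
8: ✓ CMP  NZCV=1001
9: · MOVLE
10: ✓ ADDGT  r3←0xa9

VAL = 0xa9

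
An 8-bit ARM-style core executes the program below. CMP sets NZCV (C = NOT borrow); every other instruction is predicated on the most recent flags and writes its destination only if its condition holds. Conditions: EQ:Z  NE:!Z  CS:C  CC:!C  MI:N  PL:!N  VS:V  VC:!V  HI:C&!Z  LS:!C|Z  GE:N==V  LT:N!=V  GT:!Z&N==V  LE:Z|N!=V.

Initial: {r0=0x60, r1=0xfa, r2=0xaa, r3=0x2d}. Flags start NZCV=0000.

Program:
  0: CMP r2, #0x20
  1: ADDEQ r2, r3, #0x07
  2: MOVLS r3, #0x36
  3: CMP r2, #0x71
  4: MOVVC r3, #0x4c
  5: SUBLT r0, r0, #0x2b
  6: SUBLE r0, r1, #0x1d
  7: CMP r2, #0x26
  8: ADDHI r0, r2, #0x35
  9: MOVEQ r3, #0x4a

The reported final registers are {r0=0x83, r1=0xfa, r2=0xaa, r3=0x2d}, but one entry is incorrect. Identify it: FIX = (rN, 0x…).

[0] flags=1010 → (cmp)
[1] flags=1010 EQ?F → skip
[2] flags=1010 LS?F → skip
[3] flags=0011 → (cmp)
[4] flags=0011 VC?F → skip
[5] flags=0011 LT?T → r0=0x35
[6] flags=0011 LE?T → r0=0xdd
[7] flags=1010 → (cmp)
[8] flags=1010 HI?T → r0=0xdf
[9] flags=1010 EQ?F → skip

FIX = (r0, 0xdf)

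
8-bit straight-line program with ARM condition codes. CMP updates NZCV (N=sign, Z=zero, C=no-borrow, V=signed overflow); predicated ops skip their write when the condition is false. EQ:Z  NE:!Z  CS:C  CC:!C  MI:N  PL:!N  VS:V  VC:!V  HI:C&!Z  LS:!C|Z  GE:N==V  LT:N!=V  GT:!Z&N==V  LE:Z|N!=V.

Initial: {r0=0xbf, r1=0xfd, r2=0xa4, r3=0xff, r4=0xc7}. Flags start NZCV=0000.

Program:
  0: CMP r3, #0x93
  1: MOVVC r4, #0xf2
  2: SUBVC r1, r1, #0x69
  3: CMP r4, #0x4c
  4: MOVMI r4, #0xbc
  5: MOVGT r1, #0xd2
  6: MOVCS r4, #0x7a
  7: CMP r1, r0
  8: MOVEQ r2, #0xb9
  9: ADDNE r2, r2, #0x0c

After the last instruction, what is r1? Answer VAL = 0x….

[0] flags=0010 → (cmp)
[1] flags=0010 VC?T → r4=0xf2
[2] flags=0010 VC?T → r1=0x94
[3] flags=1010 → (cmp)
[4] flags=1010 MI?T → r4=0xbc
[5] flags=1010 GT?F → skip
[6] flags=1010 CS?T → r4=0x7a
[7] flags=1000 → (cmp)
[8] flags=1000 EQ?F → skip
[9] flags=1000 NE?T → r2=0xb0

VAL = 0x94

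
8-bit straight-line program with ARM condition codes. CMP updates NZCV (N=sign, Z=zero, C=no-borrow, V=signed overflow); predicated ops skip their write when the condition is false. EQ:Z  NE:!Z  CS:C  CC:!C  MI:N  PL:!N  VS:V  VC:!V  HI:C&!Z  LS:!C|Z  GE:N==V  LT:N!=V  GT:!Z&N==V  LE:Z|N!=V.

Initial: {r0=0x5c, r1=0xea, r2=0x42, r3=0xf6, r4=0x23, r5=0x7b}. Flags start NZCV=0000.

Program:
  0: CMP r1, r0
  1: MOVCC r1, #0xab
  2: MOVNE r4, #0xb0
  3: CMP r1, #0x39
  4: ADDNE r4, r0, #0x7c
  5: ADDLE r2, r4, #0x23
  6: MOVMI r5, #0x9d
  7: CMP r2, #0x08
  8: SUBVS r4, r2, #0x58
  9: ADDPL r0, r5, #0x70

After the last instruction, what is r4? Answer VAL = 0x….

VAL = 0xd8

[0] flags=1010 → (cmp)
[1] flags=1010 CC?F → skip
[2] flags=1010 NE?T → r4=0xb0
[3] flags=1010 → (cmp)
[4] flags=1010 NE?T → r4=0xd8
[5] flags=1010 LE?T → r2=0xfb
[6] flags=1010 MI?T → r5=0x9d
[7] flags=1010 → (cmp)
[8] flags=1010 VS?F → skip
[9] flags=1010 PL?F → skip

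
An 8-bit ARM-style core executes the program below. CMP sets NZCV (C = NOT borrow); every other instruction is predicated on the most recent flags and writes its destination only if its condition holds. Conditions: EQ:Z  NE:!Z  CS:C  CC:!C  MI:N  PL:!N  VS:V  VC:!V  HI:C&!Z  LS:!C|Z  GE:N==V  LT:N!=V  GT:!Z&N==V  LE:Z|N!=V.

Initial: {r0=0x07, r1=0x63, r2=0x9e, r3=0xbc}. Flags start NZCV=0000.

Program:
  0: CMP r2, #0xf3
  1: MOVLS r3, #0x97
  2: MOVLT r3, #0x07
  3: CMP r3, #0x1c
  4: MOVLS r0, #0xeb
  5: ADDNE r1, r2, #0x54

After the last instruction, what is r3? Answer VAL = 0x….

VAL = 0x07

[0] flags=1000 → (cmp)
[1] flags=1000 LS?T → r3=0x97
[2] flags=1000 LT?T → r3=0x07
[3] flags=1000 → (cmp)
[4] flags=1000 LS?T → r0=0xeb
[5] flags=1000 NE?T → r1=0xf2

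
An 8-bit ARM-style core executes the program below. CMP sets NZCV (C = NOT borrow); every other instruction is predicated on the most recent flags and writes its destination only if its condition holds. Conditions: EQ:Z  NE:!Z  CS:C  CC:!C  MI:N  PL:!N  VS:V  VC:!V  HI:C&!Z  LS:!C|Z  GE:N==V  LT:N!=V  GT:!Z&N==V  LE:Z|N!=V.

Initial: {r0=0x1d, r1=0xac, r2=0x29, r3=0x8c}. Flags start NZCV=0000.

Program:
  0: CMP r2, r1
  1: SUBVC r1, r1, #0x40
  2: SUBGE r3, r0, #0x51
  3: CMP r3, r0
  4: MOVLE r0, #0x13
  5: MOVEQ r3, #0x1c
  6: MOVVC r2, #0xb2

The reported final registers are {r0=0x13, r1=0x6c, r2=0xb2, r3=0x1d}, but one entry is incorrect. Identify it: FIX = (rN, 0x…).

FIX = (r3, 0xcc)

[0] flags=0000 → (cmp)
[1] flags=0000 VC?T → r1=0x6c
[2] flags=0000 GE?T → r3=0xcc
[3] flags=1010 → (cmp)
[4] flags=1010 LE?T → r0=0x13
[5] flags=1010 EQ?F → skip
[6] flags=1010 VC?T → r2=0xb2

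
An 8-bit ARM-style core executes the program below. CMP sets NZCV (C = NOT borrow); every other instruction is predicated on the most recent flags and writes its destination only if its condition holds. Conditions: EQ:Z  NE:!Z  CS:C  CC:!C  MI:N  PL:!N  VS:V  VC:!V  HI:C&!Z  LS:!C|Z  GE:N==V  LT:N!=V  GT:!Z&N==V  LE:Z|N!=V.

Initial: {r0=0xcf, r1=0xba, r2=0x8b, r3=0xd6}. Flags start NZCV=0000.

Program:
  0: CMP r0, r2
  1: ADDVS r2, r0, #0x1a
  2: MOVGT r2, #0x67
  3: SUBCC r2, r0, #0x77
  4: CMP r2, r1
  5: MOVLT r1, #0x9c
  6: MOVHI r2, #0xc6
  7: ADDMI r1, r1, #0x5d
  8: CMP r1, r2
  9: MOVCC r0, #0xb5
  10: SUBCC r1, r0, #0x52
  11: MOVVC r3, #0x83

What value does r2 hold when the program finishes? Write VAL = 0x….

VAL = 0x67

0: ✓ CMP  NZCV=0010
1: · ADDVS
2: ✓ MOVGT  r2←0x67
3: · SUBCC
4: ✓ CMP  NZCV=1001
5: · MOVLT
6: · MOVHI
7: ✓ ADDMI  r1←0x17
8: ✓ CMP  NZCV=1000
9: ✓ MOVCC  r0←0xb5
10: ✓ SUBCC  r1←0x63
11: ✓ MOVVC  r3←0x83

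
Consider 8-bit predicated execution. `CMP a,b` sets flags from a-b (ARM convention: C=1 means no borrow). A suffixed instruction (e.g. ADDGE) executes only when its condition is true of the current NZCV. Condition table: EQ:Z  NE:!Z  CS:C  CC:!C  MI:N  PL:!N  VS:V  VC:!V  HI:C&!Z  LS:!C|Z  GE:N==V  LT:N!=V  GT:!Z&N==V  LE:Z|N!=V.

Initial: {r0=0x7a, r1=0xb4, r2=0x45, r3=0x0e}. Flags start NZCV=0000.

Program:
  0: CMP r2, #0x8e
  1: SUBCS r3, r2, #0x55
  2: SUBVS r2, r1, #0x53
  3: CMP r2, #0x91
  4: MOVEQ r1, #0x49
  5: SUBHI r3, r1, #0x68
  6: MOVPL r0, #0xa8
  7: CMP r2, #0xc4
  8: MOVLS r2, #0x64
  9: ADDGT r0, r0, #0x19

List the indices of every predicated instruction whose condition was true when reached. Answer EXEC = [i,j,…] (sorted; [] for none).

EXEC = [2,8,9]

0: ✓ CMP  NZCV=1001
1: · SUBCS
2: ✓ SUBVS  r2←0x61
3: ✓ CMP  NZCV=1001
4: · MOVEQ
5: · SUBHI
6: · MOVPL
7: ✓ CMP  NZCV=1001
8: ✓ MOVLS  r2←0x64
9: ✓ ADDGT  r0←0x93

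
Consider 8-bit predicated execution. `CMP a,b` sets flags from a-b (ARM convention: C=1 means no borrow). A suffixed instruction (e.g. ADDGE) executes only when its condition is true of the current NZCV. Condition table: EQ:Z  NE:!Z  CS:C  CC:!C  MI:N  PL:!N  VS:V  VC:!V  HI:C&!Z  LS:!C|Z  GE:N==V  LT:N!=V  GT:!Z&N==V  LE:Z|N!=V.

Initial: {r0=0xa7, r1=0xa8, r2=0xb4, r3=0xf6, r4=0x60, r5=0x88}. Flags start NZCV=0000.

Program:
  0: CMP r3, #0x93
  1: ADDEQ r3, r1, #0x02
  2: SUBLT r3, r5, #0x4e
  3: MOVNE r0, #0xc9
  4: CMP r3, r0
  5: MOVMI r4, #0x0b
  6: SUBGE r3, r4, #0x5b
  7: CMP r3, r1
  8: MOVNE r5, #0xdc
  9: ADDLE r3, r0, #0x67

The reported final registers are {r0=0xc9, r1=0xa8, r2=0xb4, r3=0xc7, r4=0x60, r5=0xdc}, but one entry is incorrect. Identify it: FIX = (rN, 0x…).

[0] flags=0010 → (cmp)
[1] flags=0010 EQ?F → skip
[2] flags=0010 LT?F → skip
[3] flags=0010 NE?T → r0=0xc9
[4] flags=0010 → (cmp)
[5] flags=0010 MI?F → skip
[6] flags=0010 GE?T → r3=0x05
[7] flags=0000 → (cmp)
[8] flags=0000 NE?T → r5=0xdc
[9] flags=0000 LE?F → skip

FIX = (r3, 0x05)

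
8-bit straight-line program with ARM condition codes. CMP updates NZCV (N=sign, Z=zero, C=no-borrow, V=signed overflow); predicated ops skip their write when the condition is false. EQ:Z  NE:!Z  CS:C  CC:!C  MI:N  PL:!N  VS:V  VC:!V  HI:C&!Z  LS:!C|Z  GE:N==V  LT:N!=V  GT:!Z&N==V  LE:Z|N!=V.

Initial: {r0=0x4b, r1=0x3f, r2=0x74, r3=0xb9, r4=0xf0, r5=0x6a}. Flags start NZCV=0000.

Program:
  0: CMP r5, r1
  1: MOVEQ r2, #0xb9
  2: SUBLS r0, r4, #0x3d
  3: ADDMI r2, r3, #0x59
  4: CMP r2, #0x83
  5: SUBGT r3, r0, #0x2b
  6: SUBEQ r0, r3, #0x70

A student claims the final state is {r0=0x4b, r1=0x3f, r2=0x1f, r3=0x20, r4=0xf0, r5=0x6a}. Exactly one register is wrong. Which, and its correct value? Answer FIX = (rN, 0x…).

FIX = (r2, 0x74)

0: ✓ CMP  NZCV=0010
1: · MOVEQ
2: · SUBLS
3: · ADDMI
4: ✓ CMP  NZCV=1001
5: ✓ SUBGT  r3←0x20
6: · SUBEQ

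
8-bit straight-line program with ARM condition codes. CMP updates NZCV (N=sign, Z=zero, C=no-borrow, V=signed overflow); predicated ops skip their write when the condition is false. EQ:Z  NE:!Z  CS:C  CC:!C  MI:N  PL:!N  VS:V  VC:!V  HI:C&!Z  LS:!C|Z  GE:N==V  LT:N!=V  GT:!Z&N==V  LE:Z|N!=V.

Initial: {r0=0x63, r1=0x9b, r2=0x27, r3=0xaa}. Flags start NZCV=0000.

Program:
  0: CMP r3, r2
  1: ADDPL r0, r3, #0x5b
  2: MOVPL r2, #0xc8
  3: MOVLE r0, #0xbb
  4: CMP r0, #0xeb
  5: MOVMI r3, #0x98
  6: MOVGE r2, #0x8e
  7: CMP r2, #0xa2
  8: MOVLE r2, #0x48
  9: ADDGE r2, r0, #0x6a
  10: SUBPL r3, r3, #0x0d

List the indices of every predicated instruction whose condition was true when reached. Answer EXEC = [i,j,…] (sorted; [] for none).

EXEC = [3,5,9]

[0] flags=1010 → (cmp)
[1] flags=1010 PL?F → skip
[2] flags=1010 PL?F → skip
[3] flags=1010 LE?T → r0=0xbb
[4] flags=1000 → (cmp)
[5] flags=1000 MI?T → r3=0x98
[6] flags=1000 GE?F → skip
[7] flags=1001 → (cmp)
[8] flags=1001 LE?F → skip
[9] flags=1001 GE?T → r2=0x25
[10] flags=1001 PL?F → skip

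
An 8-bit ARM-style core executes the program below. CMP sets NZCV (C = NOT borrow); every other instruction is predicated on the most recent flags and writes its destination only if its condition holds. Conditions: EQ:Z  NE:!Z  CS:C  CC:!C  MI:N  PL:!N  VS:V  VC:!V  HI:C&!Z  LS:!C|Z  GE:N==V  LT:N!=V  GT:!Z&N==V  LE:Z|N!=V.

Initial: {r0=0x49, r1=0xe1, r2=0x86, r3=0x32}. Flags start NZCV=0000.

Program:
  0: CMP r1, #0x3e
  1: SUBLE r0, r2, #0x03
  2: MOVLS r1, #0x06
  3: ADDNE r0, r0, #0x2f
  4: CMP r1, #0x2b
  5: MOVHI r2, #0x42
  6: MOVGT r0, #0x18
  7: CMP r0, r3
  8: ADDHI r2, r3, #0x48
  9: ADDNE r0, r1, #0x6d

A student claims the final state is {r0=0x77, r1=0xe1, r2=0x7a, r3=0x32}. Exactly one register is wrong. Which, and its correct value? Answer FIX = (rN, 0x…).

FIX = (r0, 0x4e)

[0] flags=1010 → (cmp)
[1] flags=1010 LE?T → r0=0x83
[2] flags=1010 LS?F → skip
[3] flags=1010 NE?T → r0=0xb2
[4] flags=1010 → (cmp)
[5] flags=1010 HI?T → r2=0x42
[6] flags=1010 GT?F → skip
[7] flags=1010 → (cmp)
[8] flags=1010 HI?T → r2=0x7a
[9] flags=1010 NE?T → r0=0x4e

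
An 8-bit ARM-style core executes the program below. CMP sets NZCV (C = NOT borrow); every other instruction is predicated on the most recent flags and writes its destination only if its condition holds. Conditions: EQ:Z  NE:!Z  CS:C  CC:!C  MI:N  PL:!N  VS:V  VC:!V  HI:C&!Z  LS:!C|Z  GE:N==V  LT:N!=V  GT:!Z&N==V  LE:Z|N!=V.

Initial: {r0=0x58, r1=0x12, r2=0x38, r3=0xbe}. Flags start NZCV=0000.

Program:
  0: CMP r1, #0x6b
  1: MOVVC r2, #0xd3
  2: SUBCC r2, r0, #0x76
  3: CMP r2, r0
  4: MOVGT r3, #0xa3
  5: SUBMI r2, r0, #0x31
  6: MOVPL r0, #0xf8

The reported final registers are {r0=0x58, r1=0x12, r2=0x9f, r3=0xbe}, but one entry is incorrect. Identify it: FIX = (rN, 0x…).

FIX = (r2, 0x27)

[0] flags=1000 → (cmp)
[1] flags=1000 VC?T → r2=0xd3
[2] flags=1000 CC?T → r2=0xe2
[3] flags=1010 → (cmp)
[4] flags=1010 GT?F → skip
[5] flags=1010 MI?T → r2=0x27
[6] flags=1010 PL?F → skip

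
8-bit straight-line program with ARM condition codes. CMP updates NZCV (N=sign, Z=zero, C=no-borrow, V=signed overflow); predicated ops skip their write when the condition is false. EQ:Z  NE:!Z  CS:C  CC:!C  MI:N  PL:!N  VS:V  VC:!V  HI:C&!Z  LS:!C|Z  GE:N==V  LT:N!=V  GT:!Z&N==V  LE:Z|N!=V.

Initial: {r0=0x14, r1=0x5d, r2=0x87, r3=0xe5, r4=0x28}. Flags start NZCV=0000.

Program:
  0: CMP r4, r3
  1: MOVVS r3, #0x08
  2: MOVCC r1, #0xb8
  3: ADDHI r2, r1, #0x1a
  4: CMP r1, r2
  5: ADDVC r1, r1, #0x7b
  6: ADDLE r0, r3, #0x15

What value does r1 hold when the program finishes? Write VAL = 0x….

[0] flags=0000 → (cmp)
[1] flags=0000 VS?F → skip
[2] flags=0000 CC?T → r1=0xb8
[3] flags=0000 HI?F → skip
[4] flags=0010 → (cmp)
[5] flags=0010 VC?T → r1=0x33
[6] flags=0010 LE?F → skip

VAL = 0x33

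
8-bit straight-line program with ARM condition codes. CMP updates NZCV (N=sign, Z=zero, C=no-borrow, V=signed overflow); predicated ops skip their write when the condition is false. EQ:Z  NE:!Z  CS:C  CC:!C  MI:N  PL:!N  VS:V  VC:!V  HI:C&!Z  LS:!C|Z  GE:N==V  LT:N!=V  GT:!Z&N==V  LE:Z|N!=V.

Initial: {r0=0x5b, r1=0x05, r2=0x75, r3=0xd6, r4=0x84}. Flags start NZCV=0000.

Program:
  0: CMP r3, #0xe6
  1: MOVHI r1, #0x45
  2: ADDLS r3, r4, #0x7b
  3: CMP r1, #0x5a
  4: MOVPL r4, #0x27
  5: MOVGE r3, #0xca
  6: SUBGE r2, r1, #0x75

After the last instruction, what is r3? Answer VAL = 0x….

VAL = 0xff

0: ✓ CMP  NZCV=1000
1: · MOVHI
2: ✓ ADDLS  r3←0xff
3: ✓ CMP  NZCV=1000
4: · MOVPL
5: · MOVGE
6: · SUBGE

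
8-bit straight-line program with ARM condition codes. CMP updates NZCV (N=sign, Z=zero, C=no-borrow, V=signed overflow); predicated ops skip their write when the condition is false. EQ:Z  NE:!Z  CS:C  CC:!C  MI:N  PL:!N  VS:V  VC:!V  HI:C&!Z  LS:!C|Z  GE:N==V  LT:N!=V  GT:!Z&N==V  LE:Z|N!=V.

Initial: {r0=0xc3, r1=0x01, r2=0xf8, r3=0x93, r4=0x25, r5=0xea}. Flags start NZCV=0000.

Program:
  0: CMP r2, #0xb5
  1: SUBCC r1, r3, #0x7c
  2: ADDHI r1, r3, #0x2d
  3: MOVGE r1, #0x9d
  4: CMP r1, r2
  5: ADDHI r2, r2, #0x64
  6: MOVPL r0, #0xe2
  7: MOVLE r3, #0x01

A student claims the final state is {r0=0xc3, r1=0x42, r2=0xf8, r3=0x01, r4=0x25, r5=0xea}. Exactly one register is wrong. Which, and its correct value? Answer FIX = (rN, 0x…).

FIX = (r1, 0x9d)

[0] flags=0010 → (cmp)
[1] flags=0010 CC?F → skip
[2] flags=0010 HI?T → r1=0xc0
[3] flags=0010 GE?T → r1=0x9d
[4] flags=1000 → (cmp)
[5] flags=1000 HI?F → skip
[6] flags=1000 PL?F → skip
[7] flags=1000 LE?T → r3=0x01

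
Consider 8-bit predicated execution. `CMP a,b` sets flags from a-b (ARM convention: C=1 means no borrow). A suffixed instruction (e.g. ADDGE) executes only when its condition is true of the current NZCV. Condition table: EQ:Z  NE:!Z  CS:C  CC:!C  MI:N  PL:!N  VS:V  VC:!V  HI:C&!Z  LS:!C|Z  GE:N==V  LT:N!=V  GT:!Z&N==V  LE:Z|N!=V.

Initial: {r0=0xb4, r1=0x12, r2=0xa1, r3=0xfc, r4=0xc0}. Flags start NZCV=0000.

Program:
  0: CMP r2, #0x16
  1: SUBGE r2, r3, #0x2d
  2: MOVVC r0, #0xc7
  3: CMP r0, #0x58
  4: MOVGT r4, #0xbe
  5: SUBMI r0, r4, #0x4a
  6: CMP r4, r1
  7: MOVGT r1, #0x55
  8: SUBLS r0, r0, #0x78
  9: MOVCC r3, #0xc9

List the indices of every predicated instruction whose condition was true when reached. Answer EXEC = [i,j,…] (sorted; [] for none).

0: ✓ CMP  NZCV=1010
1: · SUBGE
2: ✓ MOVVC  r0←0xc7
3: ✓ CMP  NZCV=0011
4: · MOVGT
5: · SUBMI
6: ✓ CMP  NZCV=1010
7: · MOVGT
8: · SUBLS
9: · MOVCC

EXEC = [2]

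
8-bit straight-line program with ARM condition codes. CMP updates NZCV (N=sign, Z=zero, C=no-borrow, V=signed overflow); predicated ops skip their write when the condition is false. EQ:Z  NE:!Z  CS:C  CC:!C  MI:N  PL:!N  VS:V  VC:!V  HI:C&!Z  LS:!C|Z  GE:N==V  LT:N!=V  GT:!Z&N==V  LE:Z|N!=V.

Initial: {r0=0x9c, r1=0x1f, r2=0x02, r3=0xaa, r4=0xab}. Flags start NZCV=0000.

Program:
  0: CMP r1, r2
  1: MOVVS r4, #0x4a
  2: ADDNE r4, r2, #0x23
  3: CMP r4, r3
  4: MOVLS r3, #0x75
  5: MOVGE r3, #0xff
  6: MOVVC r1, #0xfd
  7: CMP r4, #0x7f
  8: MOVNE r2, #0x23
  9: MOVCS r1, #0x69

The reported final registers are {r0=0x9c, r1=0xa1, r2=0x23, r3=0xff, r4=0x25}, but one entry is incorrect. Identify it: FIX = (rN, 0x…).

FIX = (r1, 0xfd)

0: ✓ CMP  NZCV=0010
1: · MOVVS
2: ✓ ADDNE  r4←0x25
3: ✓ CMP  NZCV=0000
4: ✓ MOVLS  r3←0x75
5: ✓ MOVGE  r3←0xff
6: ✓ MOVVC  r1←0xfd
7: ✓ CMP  NZCV=1000
8: ✓ MOVNE  r2←0x23
9: · MOVCS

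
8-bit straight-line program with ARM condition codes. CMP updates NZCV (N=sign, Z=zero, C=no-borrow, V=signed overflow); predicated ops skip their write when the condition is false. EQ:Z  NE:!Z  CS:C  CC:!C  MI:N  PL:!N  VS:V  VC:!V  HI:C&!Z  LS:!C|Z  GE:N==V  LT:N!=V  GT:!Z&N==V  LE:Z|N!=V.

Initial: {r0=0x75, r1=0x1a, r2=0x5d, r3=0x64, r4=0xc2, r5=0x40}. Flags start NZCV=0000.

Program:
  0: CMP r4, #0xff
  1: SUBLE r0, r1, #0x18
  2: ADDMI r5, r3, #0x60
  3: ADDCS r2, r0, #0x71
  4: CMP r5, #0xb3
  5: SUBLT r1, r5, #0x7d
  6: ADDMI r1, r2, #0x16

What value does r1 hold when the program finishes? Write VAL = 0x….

VAL = 0x1a

0: ✓ CMP  NZCV=1000
1: ✓ SUBLE  r0←0x02
2: ✓ ADDMI  r5←0xc4
3: · ADDCS
4: ✓ CMP  NZCV=0010
5: · SUBLT
6: · ADDMI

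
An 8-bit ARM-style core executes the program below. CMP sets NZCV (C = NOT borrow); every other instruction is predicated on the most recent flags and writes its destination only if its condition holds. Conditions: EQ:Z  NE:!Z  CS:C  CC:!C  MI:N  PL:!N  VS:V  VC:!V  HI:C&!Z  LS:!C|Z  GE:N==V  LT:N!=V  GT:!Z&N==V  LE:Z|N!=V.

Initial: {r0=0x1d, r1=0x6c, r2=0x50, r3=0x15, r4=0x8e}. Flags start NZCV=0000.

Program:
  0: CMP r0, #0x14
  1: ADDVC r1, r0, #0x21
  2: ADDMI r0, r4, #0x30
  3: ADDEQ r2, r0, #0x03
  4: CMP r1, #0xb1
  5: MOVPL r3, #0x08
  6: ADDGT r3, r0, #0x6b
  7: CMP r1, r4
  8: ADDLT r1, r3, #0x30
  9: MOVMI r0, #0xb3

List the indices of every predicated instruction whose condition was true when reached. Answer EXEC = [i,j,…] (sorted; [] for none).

0: ✓ CMP  NZCV=0010
1: ✓ ADDVC  r1←0x3e
2: · ADDMI
3: · ADDEQ
4: ✓ CMP  NZCV=1001
5: · MOVPL
6: ✓ ADDGT  r3←0x88
7: ✓ CMP  NZCV=1001
8: · ADDLT
9: ✓ MOVMI  r0←0xb3

EXEC = [1,6,9]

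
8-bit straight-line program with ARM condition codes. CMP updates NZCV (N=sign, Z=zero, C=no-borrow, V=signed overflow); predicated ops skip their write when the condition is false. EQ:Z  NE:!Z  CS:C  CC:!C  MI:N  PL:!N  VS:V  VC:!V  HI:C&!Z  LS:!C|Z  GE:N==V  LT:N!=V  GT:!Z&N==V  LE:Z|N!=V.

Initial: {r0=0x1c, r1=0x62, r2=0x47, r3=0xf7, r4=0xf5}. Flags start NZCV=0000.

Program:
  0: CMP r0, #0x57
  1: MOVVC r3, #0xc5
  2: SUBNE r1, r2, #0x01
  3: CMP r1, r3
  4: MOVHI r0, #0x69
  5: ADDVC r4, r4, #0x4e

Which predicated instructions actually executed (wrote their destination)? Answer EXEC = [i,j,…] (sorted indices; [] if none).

EXEC = [1,2]

[0] flags=1000 → (cmp)
[1] flags=1000 VC?T → r3=0xc5
[2] flags=1000 NE?T → r1=0x46
[3] flags=1001 → (cmp)
[4] flags=1001 HI?F → skip
[5] flags=1001 VC?F → skip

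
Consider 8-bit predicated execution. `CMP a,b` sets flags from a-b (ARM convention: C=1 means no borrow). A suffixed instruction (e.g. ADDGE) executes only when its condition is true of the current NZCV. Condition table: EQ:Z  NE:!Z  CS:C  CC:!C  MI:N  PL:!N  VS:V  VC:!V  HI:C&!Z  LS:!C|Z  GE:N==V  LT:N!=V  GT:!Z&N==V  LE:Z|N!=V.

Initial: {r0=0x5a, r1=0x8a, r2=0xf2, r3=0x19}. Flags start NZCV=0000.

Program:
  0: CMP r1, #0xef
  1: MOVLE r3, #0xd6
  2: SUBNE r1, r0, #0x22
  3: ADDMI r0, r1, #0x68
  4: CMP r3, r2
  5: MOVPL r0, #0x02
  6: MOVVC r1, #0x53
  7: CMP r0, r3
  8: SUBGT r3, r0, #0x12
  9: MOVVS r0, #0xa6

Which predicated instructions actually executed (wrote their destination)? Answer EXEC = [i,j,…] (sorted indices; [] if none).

0: ✓ CMP  NZCV=1000
1: ✓ MOVLE  r3←0xd6
2: ✓ SUBNE  r1←0x38
3: ✓ ADDMI  r0←0xa0
4: ✓ CMP  NZCV=1000
5: · MOVPL
6: ✓ MOVVC  r1←0x53
7: ✓ CMP  NZCV=1000
8: · SUBGT
9: · MOVVS

EXEC = [1,2,3,6]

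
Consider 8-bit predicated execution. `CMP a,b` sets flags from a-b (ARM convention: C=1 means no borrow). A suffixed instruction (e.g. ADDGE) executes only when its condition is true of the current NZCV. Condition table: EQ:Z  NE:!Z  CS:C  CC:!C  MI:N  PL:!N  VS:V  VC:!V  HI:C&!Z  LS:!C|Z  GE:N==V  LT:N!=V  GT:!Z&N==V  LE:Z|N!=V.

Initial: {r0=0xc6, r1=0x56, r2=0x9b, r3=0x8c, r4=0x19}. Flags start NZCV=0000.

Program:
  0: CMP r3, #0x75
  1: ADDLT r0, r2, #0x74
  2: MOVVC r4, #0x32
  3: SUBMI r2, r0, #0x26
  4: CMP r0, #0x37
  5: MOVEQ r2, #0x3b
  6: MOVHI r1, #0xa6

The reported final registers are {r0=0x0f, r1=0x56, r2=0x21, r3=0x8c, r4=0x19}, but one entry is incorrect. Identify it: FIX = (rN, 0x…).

FIX = (r2, 0x9b)

0: ✓ CMP  NZCV=0011
1: ✓ ADDLT  r0←0x0f
2: · MOVVC
3: · SUBMI
4: ✓ CMP  NZCV=1000
5: · MOVEQ
6: · MOVHI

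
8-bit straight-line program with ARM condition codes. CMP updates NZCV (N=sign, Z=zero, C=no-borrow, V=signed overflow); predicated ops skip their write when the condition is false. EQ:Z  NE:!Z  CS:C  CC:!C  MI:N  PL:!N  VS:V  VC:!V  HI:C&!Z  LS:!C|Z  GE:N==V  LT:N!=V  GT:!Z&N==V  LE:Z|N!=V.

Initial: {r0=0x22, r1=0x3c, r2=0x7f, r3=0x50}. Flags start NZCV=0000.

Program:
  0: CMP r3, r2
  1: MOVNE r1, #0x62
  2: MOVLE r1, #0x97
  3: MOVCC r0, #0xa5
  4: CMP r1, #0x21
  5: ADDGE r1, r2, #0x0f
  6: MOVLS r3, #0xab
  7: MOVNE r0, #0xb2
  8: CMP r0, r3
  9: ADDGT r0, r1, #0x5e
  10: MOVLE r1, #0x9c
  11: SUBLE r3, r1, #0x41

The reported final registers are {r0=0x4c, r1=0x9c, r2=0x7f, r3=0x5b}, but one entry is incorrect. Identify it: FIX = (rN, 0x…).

FIX = (r0, 0xb2)

0: ✓ CMP  NZCV=1000
1: ✓ MOVNE  r1←0x62
2: ✓ MOVLE  r1←0x97
3: ✓ MOVCC  r0←0xa5
4: ✓ CMP  NZCV=0011
5: · ADDGE
6: · MOVLS
7: ✓ MOVNE  r0←0xb2
8: ✓ CMP  NZCV=0011
9: · ADDGT
10: ✓ MOVLE  r1←0x9c
11: ✓ SUBLE  r3←0x5b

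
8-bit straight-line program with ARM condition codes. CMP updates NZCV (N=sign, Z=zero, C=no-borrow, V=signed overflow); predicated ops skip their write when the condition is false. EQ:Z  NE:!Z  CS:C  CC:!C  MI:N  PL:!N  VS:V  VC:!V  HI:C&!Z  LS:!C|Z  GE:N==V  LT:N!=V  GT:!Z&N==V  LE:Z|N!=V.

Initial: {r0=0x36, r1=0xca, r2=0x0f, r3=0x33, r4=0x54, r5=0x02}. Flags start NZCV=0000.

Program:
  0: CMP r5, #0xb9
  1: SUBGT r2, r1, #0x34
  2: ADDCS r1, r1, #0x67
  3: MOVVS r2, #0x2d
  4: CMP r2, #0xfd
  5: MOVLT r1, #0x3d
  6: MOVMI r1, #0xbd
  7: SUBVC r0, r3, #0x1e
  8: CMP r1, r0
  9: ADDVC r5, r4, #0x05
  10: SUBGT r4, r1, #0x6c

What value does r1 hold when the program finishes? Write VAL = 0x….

0: ✓ CMP  NZCV=0000
1: ✓ SUBGT  r2←0x96
2: · ADDCS
3: · MOVVS
4: ✓ CMP  NZCV=1000
5: ✓ MOVLT  r1←0x3d
6: ✓ MOVMI  r1←0xbd
7: ✓ SUBVC  r0←0x15
8: ✓ CMP  NZCV=1010
9: ✓ ADDVC  r5←0x59
10: · SUBGT

VAL = 0xbd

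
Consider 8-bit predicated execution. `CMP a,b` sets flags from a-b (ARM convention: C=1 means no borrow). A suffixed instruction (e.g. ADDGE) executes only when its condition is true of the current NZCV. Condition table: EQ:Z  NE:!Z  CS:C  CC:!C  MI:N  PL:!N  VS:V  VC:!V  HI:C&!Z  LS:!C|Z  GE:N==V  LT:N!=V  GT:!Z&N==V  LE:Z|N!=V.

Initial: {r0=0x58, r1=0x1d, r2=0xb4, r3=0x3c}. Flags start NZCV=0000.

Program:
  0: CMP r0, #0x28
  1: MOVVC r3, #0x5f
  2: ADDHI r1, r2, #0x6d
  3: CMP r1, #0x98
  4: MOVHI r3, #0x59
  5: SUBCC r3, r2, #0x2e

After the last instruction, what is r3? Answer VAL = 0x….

[0] flags=0010 → (cmp)
[1] flags=0010 VC?T → r3=0x5f
[2] flags=0010 HI?T → r1=0x21
[3] flags=1001 → (cmp)
[4] flags=1001 HI?F → skip
[5] flags=1001 CC?T → r3=0x86

VAL = 0x86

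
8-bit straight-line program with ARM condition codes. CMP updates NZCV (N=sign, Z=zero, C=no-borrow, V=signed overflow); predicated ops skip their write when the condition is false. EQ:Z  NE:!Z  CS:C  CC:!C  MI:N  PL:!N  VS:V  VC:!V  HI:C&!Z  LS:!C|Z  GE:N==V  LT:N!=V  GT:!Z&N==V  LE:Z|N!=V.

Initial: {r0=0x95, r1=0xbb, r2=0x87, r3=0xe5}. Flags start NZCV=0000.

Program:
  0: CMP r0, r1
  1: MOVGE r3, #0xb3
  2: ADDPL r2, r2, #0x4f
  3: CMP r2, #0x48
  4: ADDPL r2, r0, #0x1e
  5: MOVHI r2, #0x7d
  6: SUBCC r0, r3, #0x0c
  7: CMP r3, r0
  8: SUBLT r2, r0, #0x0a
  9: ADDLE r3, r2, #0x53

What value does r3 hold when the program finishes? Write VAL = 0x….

[0] flags=1000 → (cmp)
[1] flags=1000 GE?F → skip
[2] flags=1000 PL?F → skip
[3] flags=0011 → (cmp)
[4] flags=0011 PL?T → r2=0xb3
[5] flags=0011 HI?T → r2=0x7d
[6] flags=0011 CC?F → skip
[7] flags=0010 → (cmp)
[8] flags=0010 LT?F → skip
[9] flags=0010 LE?F → skip

VAL = 0xe5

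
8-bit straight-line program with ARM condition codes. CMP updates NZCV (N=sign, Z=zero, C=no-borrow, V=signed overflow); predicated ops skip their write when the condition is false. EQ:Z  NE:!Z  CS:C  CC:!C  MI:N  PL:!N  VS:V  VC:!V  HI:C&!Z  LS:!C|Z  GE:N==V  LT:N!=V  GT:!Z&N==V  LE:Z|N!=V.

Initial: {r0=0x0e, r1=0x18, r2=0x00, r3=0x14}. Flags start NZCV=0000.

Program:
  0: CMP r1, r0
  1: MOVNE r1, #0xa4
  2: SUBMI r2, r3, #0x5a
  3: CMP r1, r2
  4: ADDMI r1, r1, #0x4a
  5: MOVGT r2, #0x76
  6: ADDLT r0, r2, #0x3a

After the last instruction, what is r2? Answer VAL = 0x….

VAL = 0x00

0: ✓ CMP  NZCV=0010
1: ✓ MOVNE  r1←0xa4
2: · SUBMI
3: ✓ CMP  NZCV=1010
4: ✓ ADDMI  r1←0xee
5: · MOVGT
6: ✓ ADDLT  r0←0x3a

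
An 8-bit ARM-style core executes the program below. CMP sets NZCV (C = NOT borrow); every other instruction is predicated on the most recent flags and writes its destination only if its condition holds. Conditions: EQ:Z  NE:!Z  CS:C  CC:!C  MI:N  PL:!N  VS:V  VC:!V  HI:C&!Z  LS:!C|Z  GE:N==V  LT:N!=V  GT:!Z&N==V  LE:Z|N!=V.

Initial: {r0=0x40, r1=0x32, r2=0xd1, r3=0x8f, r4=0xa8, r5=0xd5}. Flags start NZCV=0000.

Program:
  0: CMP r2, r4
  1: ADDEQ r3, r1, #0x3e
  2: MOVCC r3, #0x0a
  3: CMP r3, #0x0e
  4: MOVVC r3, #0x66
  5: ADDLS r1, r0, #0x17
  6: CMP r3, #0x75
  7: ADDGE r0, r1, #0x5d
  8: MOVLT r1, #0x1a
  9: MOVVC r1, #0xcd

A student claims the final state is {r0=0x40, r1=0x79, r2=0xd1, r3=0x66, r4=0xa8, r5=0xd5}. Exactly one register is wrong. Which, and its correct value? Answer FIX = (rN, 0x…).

0: ✓ CMP  NZCV=0010
1: · ADDEQ
2: · MOVCC
3: ✓ CMP  NZCV=1010
4: ✓ MOVVC  r3←0x66
5: · ADDLS
6: ✓ CMP  NZCV=1000
7: · ADDGE
8: ✓ MOVLT  r1←0x1a
9: ✓ MOVVC  r1←0xcd

FIX = (r1, 0xcd)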